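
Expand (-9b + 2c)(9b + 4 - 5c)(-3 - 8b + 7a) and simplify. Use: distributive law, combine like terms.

531b² + 648b³ - 567ab² + 108b - 252ab - 253bc - 504b²c + 441abc - 24c + 56ac + 30c² + 80bc² - 70ac²

(-9b + 2c)(9b + 4 - 5c)(-3 - 8b + 7a)
= (-81b² - 36b + 45bc + 18bc + 8c - 10c²)(-3 - 8b + 7a)    [distributive law]
= (-81b² - 36b + 63bc + 8c - 10c²)(-3 - 8b + 7a)    [combine like terms]
= 243b² + 648b³ - 567ab² + 108b + 288b² - 252ab - 189bc - 504b²c + 441abc - 24c - 64bc + 56ac + 30c² + 80bc² - 70ac²    [distributive law]
= 531b² + 648b³ - 567ab² + 108b - 252ab - 253bc - 504b²c + 441abc - 24c + 56ac + 30c² + 80bc² - 70ac²    [combine like terms]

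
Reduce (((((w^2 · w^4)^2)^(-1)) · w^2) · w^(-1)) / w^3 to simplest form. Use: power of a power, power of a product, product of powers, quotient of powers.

w^(-14)

(((((w^2 · w^4)^2)^(-1)) · w^2) · w^(-1)) / w^3
= ((((w^2 · w^4)^(-2)) · w^2) · w^(-1)) / w^3    [power of a power]
= (((((w^2)^(-2)) · ((w^4)^(-2))) · w^2) · w^(-1)) / w^3    [power of a product]
= (((w^(-4) · ((w^4)^(-2))) · w^2) · w^(-1)) / w^3    [power of a power]
= (((w^(-4) · w^(-8)) · w^2) · w^(-1)) / w^3    [power of a power]
= ((w^(-12) · w^2) · w^(-1)) / w^3    [product of powers]
= (w^(-10) · w^(-1)) / w^3    [product of powers]
= w^(-11) / w^3    [product of powers]
= w^(-14)    [quotient of powers]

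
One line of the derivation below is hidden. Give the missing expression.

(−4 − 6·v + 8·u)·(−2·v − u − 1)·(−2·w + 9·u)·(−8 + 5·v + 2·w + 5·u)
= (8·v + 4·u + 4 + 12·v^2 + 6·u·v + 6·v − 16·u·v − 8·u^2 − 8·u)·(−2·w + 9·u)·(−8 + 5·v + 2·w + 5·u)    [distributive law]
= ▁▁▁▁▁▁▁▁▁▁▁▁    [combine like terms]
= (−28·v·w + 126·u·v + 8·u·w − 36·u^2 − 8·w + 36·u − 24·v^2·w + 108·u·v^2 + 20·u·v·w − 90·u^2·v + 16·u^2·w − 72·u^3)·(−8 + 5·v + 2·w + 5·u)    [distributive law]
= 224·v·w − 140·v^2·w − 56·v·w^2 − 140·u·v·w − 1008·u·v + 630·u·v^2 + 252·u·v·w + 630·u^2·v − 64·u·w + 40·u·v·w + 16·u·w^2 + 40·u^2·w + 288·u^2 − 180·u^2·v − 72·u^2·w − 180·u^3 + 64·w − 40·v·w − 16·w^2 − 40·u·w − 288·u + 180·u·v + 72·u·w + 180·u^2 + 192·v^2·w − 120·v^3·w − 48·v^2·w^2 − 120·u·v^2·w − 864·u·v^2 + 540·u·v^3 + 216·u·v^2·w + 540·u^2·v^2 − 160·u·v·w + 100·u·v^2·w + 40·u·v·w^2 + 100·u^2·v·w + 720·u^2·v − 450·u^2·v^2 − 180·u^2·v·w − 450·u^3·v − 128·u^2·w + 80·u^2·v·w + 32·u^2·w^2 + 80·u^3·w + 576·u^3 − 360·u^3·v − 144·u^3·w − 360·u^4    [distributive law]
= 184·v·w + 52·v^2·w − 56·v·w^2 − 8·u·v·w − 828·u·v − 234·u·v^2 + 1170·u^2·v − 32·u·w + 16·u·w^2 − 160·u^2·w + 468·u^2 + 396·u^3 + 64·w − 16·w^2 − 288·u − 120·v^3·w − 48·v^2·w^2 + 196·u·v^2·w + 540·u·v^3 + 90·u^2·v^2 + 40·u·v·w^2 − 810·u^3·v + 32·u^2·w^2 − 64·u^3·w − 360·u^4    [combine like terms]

Applying combine like terms to the line above:

(14·v − 4·u + 4 + 12·v^2 − 10·u·v − 8·u^2)·(−2·w + 9·u)·(−8 + 5·v + 2·w + 5·u)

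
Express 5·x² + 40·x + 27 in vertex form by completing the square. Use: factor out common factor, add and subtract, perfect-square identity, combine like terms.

5(x + 4)² - 53

5·x² + 40·x + 27
= 5(x² + 8·x) + 27    [factor out 5 from the x-terms]
= 5(x² + 8·x + 16 - 16) + 27    [add and subtract 16 inside the bracket]
= 5(x + 4)² - 80 + 27    [perfect-square identity]
= 5(x + 4)² - 53    [combine constants]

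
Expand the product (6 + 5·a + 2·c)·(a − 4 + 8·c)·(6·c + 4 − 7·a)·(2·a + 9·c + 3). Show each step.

(6 + 5·a + 2·c)·(a − 4 + 8·c)·(6·c + 4 − 7·a)·(2·a + 9·c + 3)
= (6·a − 24 + 48·c + 5·a^2 − 20·a + 40·a·c + 2·a·c − 8·c + 16·c^2)·(6·c + 4 − 7·a)·(2·a + 9·c + 3)    [distributive law]
= (−14·a − 24 + 40·c + 5·a^2 + 42·a·c + 16·c^2)·(6·c + 4 − 7·a)·(2·a + 9·c + 3)    [combine like terms]
= (−84·a·c − 56·a + 98·a^2 − 144·c − 96 + 168·a + 240·c^2 + 160·c − 280·a·c + 30·a^2·c + 20·a^2 − 35·a^3 + 252·a·c^2 + 168·a·c − 294·a^2·c + 96·c^3 + 64·c^2 − 112·a·c^2)·(2·a + 9·c + 3)    [distributive law]
= (−196·a·c + 112·a + 118·a^2 + 16·c − 96 + 304·c^2 − 264·a^2·c − 35·a^3 + 140·a·c^2 + 96·c^3)·(2·a + 9·c + 3)    [combine like terms]
= −392·a^2·c − 1764·a·c^2 − 588·a·c + 224·a^2 + 1008·a·c + 336·a + 236·a^3 + 1062·a^2·c + 354·a^2 + 32·a·c + 144·c^2 + 48·c − 192·a − 864·c − 288 + 608·a·c^2 + 2736·c^3 + 912·c^2 − 528·a^3·c − 2376·a^2·c^2 − 792·a^2·c − 70·a^4 − 315·a^3·c − 105·a^3 + 280·a^2·c^2 + 1260·a·c^3 + 420·a·c^2 + 192·a·c^3 + 864·c^4 + 288·c^3    [distributive law]
= −122·a^2·c − 736·a·c^2 + 452·a·c + 578·a^2 + 144·a + 131·a^3 + 1056·c^2 − 816·c − 288 + 3024·c^3 − 843·a^3·c − 2096·a^2·c^2 − 70·a^4 + 1452·a·c^3 + 864·c^4    [combine like terms]

−122·a^2·c − 736·a·c^2 + 452·a·c + 578·a^2 + 144·a + 131·a^3 + 1056·c^2 − 816·c − 288 + 3024·c^3 − 843·a^3·c − 2096·a^2·c^2 − 70·a^4 + 1452·a·c^3 + 864·c^4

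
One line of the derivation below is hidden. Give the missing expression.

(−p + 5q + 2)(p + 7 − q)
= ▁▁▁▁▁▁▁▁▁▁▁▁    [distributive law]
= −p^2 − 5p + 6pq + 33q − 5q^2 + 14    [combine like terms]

After distributive law, the bracketed line is:

−p^2 − 7p + pq + 5pq + 35q − 5q^2 + 2p + 14 − 2q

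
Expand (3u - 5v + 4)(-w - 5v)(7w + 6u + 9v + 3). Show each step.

-21uw^2 - 18u^2w - 102uvw - 33uw - 90u^2v + 15uv^2 - 165uv + 35vw^2 + 220v^2w - 161vw + 225v^3 - 105v^2 - 28w^2 - 12w - 60v

(3u - 5v + 4)(-w - 5v)(7w + 6u + 9v + 3)
= (-3uw - 15uv + 5vw + 25v^2 - 4w - 20v)(7w + 6u + 9v + 3)    [distributive law]
= -21uw^2 - 18u^2w - 27uvw - 9uw - 105uvw - 90u^2v - 135uv^2 - 45uv + 35vw^2 + 30uvw + 45v^2w + 15vw + 175v^2w + 150uv^2 + 225v^3 + 75v^2 - 28w^2 - 24uw - 36vw - 12w - 140vw - 120uv - 180v^2 - 60v    [distributive law]
= -21uw^2 - 18u^2w - 102uvw - 33uw - 90u^2v + 15uv^2 - 165uv + 35vw^2 + 220v^2w - 161vw + 225v^3 - 105v^2 - 28w^2 - 12w - 60v    [combine like terms]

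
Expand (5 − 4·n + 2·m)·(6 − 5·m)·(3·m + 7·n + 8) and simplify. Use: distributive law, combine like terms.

(5 − 4·n + 2·m)·(6 − 5·m)·(3·m + 7·n + 8)
= (30 − 25·m − 24·n + 20·m·n + 12·m − 10·m^2)·(3·m + 7·n + 8)    [distributive law]
= (30 − 13·m − 24·n + 20·m·n − 10·m^2)·(3·m + 7·n + 8)    [combine like terms]
= 90·m + 210·n + 240 − 39·m^2 − 91·m·n − 104·m − 72·m·n − 168·n^2 − 192·n + 60·m^2·n + 140·m·n^2 + 160·m·n − 30·m^3 − 70·m^2·n − 80·m^2    [distributive law]
= −14·m + 18·n + 240 − 119·m^2 − 3·m·n − 168·n^2 − 10·m^2·n + 140·m·n^2 − 30·m^3    [combine like terms]

−14·m + 18·n + 240 − 119·m^2 − 3·m·n − 168·n^2 − 10·m^2·n + 140·m·n^2 − 30·m^3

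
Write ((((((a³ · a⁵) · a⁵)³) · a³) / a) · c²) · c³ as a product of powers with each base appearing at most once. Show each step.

((((((a³ · a⁵) · a⁵)³) · a³) / a) · c²) · c³
= ((((((a³ · a⁵)³) · ((a⁵)³)) · a³) / a) · c²) · c³    [power of a product]
= (((((((a³)³) · ((a⁵)³)) · ((a⁵)³)) · a³) / a) · c²) · c³    [power of a product]
= (((((a⁹ · ((a⁵)³)) · ((a⁵)³)) · a³) / a) · c²) · c³    [power of a power]
= (((((a⁹ · a¹⁵) · ((a⁵)³)) · a³) / a) · c²) · c³    [power of a power]
= ((((a²⁴ · ((a⁵)³)) · a³) / a) · c²) · c³    [product of powers]
= ((((a²⁴ · a¹⁵) · a³) / a) · c²) · c³    [power of a power]
= (((a³⁹ · a³) / a) · c²) · c³    [product of powers]
= ((a⁴² / a) · c²) · c³    [product of powers]
= (a⁴¹ · c²) · c³    [quotient of powers]
= a⁴¹c⁵    [product of powers]

a⁴¹c⁵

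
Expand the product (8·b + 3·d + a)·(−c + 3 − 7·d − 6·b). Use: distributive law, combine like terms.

−8·b·c + 24·b − 74·b·d − 48·b^2 − 3·c·d + 9·d − 21·d^2 − a·c + 3·a − 7·a·d − 6·a·b

(8·b + 3·d + a)·(−c + 3 − 7·d − 6·b)
= −8·b·c + 24·b − 56·b·d − 48·b^2 − 3·c·d + 9·d − 21·d^2 − 18·b·d − a·c + 3·a − 7·a·d − 6·a·b    [distributive law]
= −8·b·c + 24·b − 74·b·d − 48·b^2 − 3·c·d + 9·d − 21·d^2 − a·c + 3·a − 7·a·d − 6·a·b    [combine like terms]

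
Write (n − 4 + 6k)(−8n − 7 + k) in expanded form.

−8n^2 + 25n − 47kn + 28 − 46k + 6k^2

(n − 4 + 6k)(−8n − 7 + k)
= −8n^2 − 7n + kn + 32n + 28 − 4k − 48kn − 42k + 6k^2    [distributive law]
= −8n^2 + 25n − 47kn + 28 − 46k + 6k^2    [combine like terms]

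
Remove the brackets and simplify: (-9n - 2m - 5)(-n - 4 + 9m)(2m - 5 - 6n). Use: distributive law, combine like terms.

(-9n - 2m - 5)(-n - 4 + 9m)(2m - 5 - 6n)
= (9n² + 36n - 81mn + 2mn + 8m - 18m² + 5n + 20 - 45m)(2m - 5 - 6n)    [distributive law]
= (9n² + 41n - 79mn - 37m - 18m² + 20)(2m - 5 - 6n)    [combine like terms]
= 18mn² - 45n² - 54n³ + 82mn - 205n - 246n² - 158m²n + 395mn + 474mn² - 74m² + 185m + 222mn - 36m³ + 90m² + 108m²n + 40m - 100 - 120n    [distributive law]
= 492mn² - 291n² - 54n³ + 699mn - 325n - 50m²n + 16m² + 225m - 36m³ - 100    [combine like terms]

492mn² - 291n² - 54n³ + 699mn - 325n - 50m²n + 16m² + 225m - 36m³ - 100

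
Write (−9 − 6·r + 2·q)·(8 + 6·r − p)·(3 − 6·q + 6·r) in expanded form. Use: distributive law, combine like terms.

−216 + 480·q − 738·r + 744·q·r − 720·r^2 + 27·p − 60·p·q + 72·p·r + 288·q·r^2 − 216·r^3 − 48·p·q·r + 36·p·r^2 − 96·q^2 − 72·q^2·r + 12·p·q^2

(−9 − 6·r + 2·q)·(8 + 6·r − p)·(3 − 6·q + 6·r)
= (−72 − 54·r + 9·p − 48·r − 36·r^2 + 6·p·r + 16·q + 12·q·r − 2·p·q)·(3 − 6·q + 6·r)    [distributive law]
= (−72 − 102·r + 9·p − 36·r^2 + 6·p·r + 16·q + 12·q·r − 2·p·q)·(3 − 6·q + 6·r)    [combine like terms]
= −216 + 432·q − 432·r − 306·r + 612·q·r − 612·r^2 + 27·p − 54·p·q + 54·p·r − 108·r^2 + 216·q·r^2 − 216·r^3 + 18·p·r − 36·p·q·r + 36·p·r^2 + 48·q − 96·q^2 + 96·q·r + 36·q·r − 72·q^2·r + 72·q·r^2 − 6·p·q + 12·p·q^2 − 12·p·q·r    [distributive law]
= −216 + 480·q − 738·r + 744·q·r − 720·r^2 + 27·p − 60·p·q + 72·p·r + 288·q·r^2 − 216·r^3 − 48·p·q·r + 36·p·r^2 − 96·q^2 − 72·q^2·r + 12·p·q^2    [combine like terms]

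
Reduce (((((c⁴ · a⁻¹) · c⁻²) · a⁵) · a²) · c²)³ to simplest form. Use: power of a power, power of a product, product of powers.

(((((c⁴ · a⁻¹) · c⁻²) · a⁵) · a²) · c²)³
= (((((c⁴ · a⁻¹) · c⁻²) · a⁵) · a²)³) · ((c²)³)    [power of a product]
= (((((c⁴ · a⁻¹) · c⁻²) · a⁵)³) · ((a²)³)) · ((c²)³)    [power of a product]
= (((((c⁴ · a⁻¹) · c⁻²)³) · ((a⁵)³)) · ((a²)³)) · ((c²)³)    [power of a product]
= (((((c⁴ · a⁻¹)³) · ((c⁻²)³)) · ((a⁵)³)) · ((a²)³)) · ((c²)³)    [power of a product]
= ((((((c⁴)³) · ((a⁻¹)³)) · ((c⁻²)³)) · ((a⁵)³)) · ((a²)³)) · ((c²)³)    [power of a product]
= ((((c¹² · ((a⁻¹)³)) · ((c⁻²)³)) · ((a⁵)³)) · ((a²)³)) · ((c²)³)    [power of a power]
= ((((c¹² · a⁻³) · ((c⁻²)³)) · ((a⁵)³)) · ((a²)³)) · ((c²)³)    [power of a power]
= ((((c¹² · a⁻³) · c⁻⁶) · ((a⁵)³)) · ((a²)³)) · ((c²)³)    [power of a power]
= ((((c¹² · a⁻³) · c⁻⁶) · a¹⁵) · ((a²)³)) · ((c²)³)    [power of a power]
= ((((c¹² · a⁻³) · c⁻⁶) · a¹⁵) · a⁶) · ((c²)³)    [power of a power]
= ((((c¹² · a⁻³) · c⁻⁶) · a¹⁵) · a⁶) · c⁶    [power of a power]
= a¹⁸c¹²    [product of powers]

a¹⁸c¹²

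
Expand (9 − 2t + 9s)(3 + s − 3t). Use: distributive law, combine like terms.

27 + 36s − 33t − 29st + 6t² + 9s²

(9 − 2t + 9s)(3 + s − 3t)
= 27 + 9s − 27t − 6t − 2st + 6t² + 27s + 9s² − 27st    [distributive law]
= 27 + 36s − 33t − 29st + 6t² + 9s²    [combine like terms]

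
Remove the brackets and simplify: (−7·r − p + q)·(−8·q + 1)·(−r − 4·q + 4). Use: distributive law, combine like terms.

(−7·r − p + q)·(−8·q + 1)·(−r − 4·q + 4)
= (56·q·r − 7·r + 8·p·q − p − 8·q^2 + q)·(−r − 4·q + 4)    [distributive law]
= −56·q·r^2 − 224·q^2·r + 224·q·r + 7·r^2 + 28·q·r − 28·r − 8·p·q·r − 32·p·q^2 + 32·p·q + p·r + 4·p·q − 4·p + 8·q^2·r + 32·q^3 − 32·q^2 − q·r − 4·q^2 + 4·q    [distributive law]
= −56·q·r^2 − 216·q^2·r + 251·q·r + 7·r^2 − 28·r − 8·p·q·r − 32·p·q^2 + 36·p·q + p·r − 4·p + 32·q^3 − 36·q^2 + 4·q    [combine like terms]

−56·q·r^2 − 216·q^2·r + 251·q·r + 7·r^2 − 28·r − 8·p·q·r − 32·p·q^2 + 36·p·q + p·r − 4·p + 32·q^3 − 36·q^2 + 4·q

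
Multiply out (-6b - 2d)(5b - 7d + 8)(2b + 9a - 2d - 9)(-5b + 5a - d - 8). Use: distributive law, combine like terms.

(-6b - 2d)(5b - 7d + 8)(2b + 9a - 2d - 9)(-5b + 5a - d - 8)
= (-30b^2 + 42bd - 48b - 10bd + 14d^2 - 16d)(2b + 9a - 2d - 9)(-5b + 5a - d - 8)    [distributive law]
= (-30b^2 + 32bd - 48b + 14d^2 - 16d)(2b + 9a - 2d - 9)(-5b + 5a - d - 8)    [combine like terms]
= (-60b^3 - 270ab^2 + 60b^2d + 270b^2 + 64b^2d + 288abd - 64bd^2 - 288bd - 96b^2 - 432ab + 96bd + 432b + 28bd^2 + 126ad^2 - 28d^3 - 126d^2 - 32bd - 144ad + 32d^2 + 144d)(-5b + 5a - d - 8)    [distributive law]
= (-60b^3 - 270ab^2 + 124b^2d + 174b^2 + 288abd - 36bd^2 - 224bd - 432ab + 432b + 126ad^2 - 28d^3 - 94d^2 - 144ad + 144d)(-5b + 5a - d - 8)    [combine like terms]
= 300b^4 - 300ab^3 + 60b^3d + 480b^3 + 1350ab^3 - 1350a^2b^2 + 270ab^2d + 2160ab^2 - 620b^3d + 620ab^2d - 124b^2d^2 - 992b^2d - 870b^3 + 870ab^2 - 174b^2d - 1392b^2 - 1440ab^2d + 1440a^2bd - 288abd^2 - 2304abd + 180b^2d^2 - 180abd^2 + 36bd^3 + 288bd^2 + 1120b^2d - 1120abd + 224bd^2 + 1792bd + 2160ab^2 - 2160a^2b + 432abd + 3456ab - 2160b^2 + 2160ab - 432bd - 3456b - 630abd^2 + 630a^2d^2 - 126ad^3 - 1008ad^2 + 140bd^3 - 140ad^3 + 28d^4 + 224d^3 + 470bd^2 - 470ad^2 + 94d^3 + 752d^2 + 720abd - 720a^2d + 144ad^2 + 1152ad - 720bd + 720ad - 144d^2 - 1152d    [distributive law]
= 300b^4 + 1050ab^3 - 560b^3d - 390b^3 - 1350a^2b^2 - 550ab^2d + 5190ab^2 + 56b^2d^2 - 46b^2d - 3552b^2 + 1440a^2bd - 1098abd^2 - 2272abd + 176bd^3 + 982bd^2 + 640bd - 2160a^2b + 5616ab - 3456b + 630a^2d^2 - 266ad^3 - 1334ad^2 + 28d^4 + 318d^3 + 608d^2 - 720a^2d + 1872ad - 1152d    [combine like terms]

300b^4 + 1050ab^3 - 560b^3d - 390b^3 - 1350a^2b^2 - 550ab^2d + 5190ab^2 + 56b^2d^2 - 46b^2d - 3552b^2 + 1440a^2bd - 1098abd^2 - 2272abd + 176bd^3 + 982bd^2 + 640bd - 2160a^2b + 5616ab - 3456b + 630a^2d^2 - 266ad^3 - 1334ad^2 + 28d^4 + 318d^3 + 608d^2 - 720a^2d + 1872ad - 1152d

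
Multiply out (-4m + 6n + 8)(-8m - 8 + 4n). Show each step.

(-4m + 6n + 8)(-8m - 8 + 4n)
= 32m^2 + 32m - 16mn - 48mn - 48n + 24n^2 - 64m - 64 + 32n    [distributive law]
= 32m^2 - 32m - 64mn - 16n + 24n^2 - 64    [combine like terms]

32m^2 - 32m - 64mn - 16n + 24n^2 - 64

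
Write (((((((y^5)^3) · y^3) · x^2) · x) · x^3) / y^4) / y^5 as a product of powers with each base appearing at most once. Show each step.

x^6·y^9

(((((((y^5)^3) · y^3) · x^2) · x) · x^3) / y^4) / y^5
= (((((y^15 · y^3) · x^2) · x) · x^3) / y^4) / y^5    [power of a power]
= ((((y^18 · x^2) · x) · x^3) / y^4) / y^5    [product of powers]
= x^6·y^9    [quotient of powers; product of powers]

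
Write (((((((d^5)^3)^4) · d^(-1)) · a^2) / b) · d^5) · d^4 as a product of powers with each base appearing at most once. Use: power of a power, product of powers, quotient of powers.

a^2·b^(-1)·d^68

(((((((d^5)^3)^4) · d^(-1)) · a^2) / b) · d^5) · d^4
= ((((((d^5)^12) · d^(-1)) · a^2) / b) · d^5) · d^4    [power of a power]
= ((((d^60 · d^(-1)) · a^2) / b) · d^5) · d^4    [power of a power]
= (((d^59 · a^2) / b) · d^5) · d^4    [product of powers]
= a^2·b^(-1)·d^68    [quotient of powers; product of powers]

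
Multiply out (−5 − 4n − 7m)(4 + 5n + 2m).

(−5 − 4n − 7m)(4 + 5n + 2m)
= −20 − 25n − 10m − 16n − 20n^2 − 8mn − 28m − 35mn − 14m^2    [distributive law]
= −20 − 41n − 38m − 20n^2 − 43mn − 14m^2    [combine like terms]

−20 − 41n − 38m − 20n^2 − 43mn − 14m^2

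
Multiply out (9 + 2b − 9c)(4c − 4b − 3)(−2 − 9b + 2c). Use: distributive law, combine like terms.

(9 + 2b − 9c)(4c − 4b − 3)(−2 − 9b + 2c)
= (36c − 36b − 27 + 8bc − 8b² − 6b − 36c² + 36bc + 27c)(−2 − 9b + 2c)    [distributive law]
= (63c − 42b − 27 + 44bc − 8b² − 36c²)(−2 − 9b + 2c)    [combine like terms]
= −126c − 567bc + 126c² + 84b + 378b² − 84bc + 54 + 243b − 54c − 88bc − 396b²c + 88bc² + 16b² + 72b³ − 16b²c + 72c² + 324bc² − 72c³    [distributive law]
= −180c − 739bc + 198c² + 327b + 394b² + 54 − 412b²c + 412bc² + 72b³ − 72c³    [combine like terms]

−180c − 739bc + 198c² + 327b + 394b² + 54 − 412b²c + 412bc² + 72b³ − 72c³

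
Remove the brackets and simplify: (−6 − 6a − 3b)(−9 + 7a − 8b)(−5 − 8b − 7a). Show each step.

−270 − 807b − 438a − 756ab + 126a^2 − 720b^2 + 147a^2b + 294a^3 − 384ab^2 − 192b^3

(−6 − 6a − 3b)(−9 + 7a − 8b)(−5 − 8b − 7a)
= (54 − 42a + 48b + 54a − 42a^2 + 48ab + 27b − 21ab + 24b^2)(−5 − 8b − 7a)    [distributive law]
= (54 + 12a + 75b − 42a^2 + 27ab + 24b^2)(−5 − 8b − 7a)    [combine like terms]
= −270 − 432b − 378a − 60a − 96ab − 84a^2 − 375b − 600b^2 − 525ab + 210a^2 + 336a^2b + 294a^3 − 135ab − 216ab^2 − 189a^2b − 120b^2 − 192b^3 − 168ab^2    [distributive law]
= −270 − 807b − 438a − 756ab + 126a^2 − 720b^2 + 147a^2b + 294a^3 − 384ab^2 − 192b^3    [combine like terms]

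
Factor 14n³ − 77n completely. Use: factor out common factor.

14n³ − 77n
= 7(2n³ − 11n)    [factor out 7]
= 7n(2n² − 11)    [factor out n]

7n(2n² − 11)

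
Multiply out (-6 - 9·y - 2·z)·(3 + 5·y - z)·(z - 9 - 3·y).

-18·z + 162 + 567·y - 48·y·z + 576·y^2 - 42·y^2·z + 135·y^3 - 7·y·z^2 + 2·z^3 - 18·z^2

(-6 - 9·y - 2·z)·(3 + 5·y - z)·(z - 9 - 3·y)
= (-18 - 30·y + 6·z - 27·y - 45·y^2 + 9·y·z - 6·z - 10·y·z + 2·z^2)·(z - 9 - 3·y)    [distributive law]
= (-18 - 57·y - 45·y^2 - y·z + 2·z^2)·(z - 9 - 3·y)    [combine like terms]
= -18·z + 162 + 54·y - 57·y·z + 513·y + 171·y^2 - 45·y^2·z + 405·y^2 + 135·y^3 - y·z^2 + 9·y·z + 3·y^2·z + 2·z^3 - 18·z^2 - 6·y·z^2    [distributive law]
= -18·z + 162 + 567·y - 48·y·z + 576·y^2 - 42·y^2·z + 135·y^3 - 7·y·z^2 + 2·z^3 - 18·z^2    [combine like terms]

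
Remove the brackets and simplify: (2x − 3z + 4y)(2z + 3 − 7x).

(2x − 3z + 4y)(2z + 3 − 7x)
= 4xz + 6x − 14x² − 6z² − 9z + 21xz + 8yz + 12y − 28xy    [distributive law]
= 25xz + 6x − 14x² − 6z² − 9z + 8yz + 12y − 28xy    [combine like terms]

25xz + 6x − 14x² − 6z² − 9z + 8yz + 12y − 28xy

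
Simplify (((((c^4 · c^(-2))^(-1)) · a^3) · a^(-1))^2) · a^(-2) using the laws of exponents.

(((((c^4 · c^(-2))^(-1)) · a^3) · a^(-1))^2) · a^(-2)
= (((((c^4 · c^(-2))^(-1)) · a^3)^2) · ((a^(-1))^2)) · a^(-2)    [power of a product]
= (((((c^4 · c^(-2))^(-1))^2) · ((a^3)^2)) · ((a^(-1))^2)) · a^(-2)    [power of a product]
= ((((c^4 · c^(-2))^(-2)) · ((a^3)^2)) · ((a^(-1))^2)) · a^(-2)    [power of a power]
= (((((c^4)^(-2)) · ((c^(-2))^(-2))) · ((a^3)^2)) · ((a^(-1))^2)) · a^(-2)    [power of a product]
= (((c^(-8) · ((c^(-2))^(-2))) · ((a^3)^2)) · ((a^(-1))^2)) · a^(-2)    [power of a power]
= (((c^(-8) · c^4) · ((a^3)^2)) · ((a^(-1))^2)) · a^(-2)    [power of a power]
= ((c^(-4) · ((a^3)^2)) · ((a^(-1))^2)) · a^(-2)    [product of powers]
= ((c^(-4) · a^6) · ((a^(-1))^2)) · a^(-2)    [power of a power]
= ((c^(-4) · a^6) · a^(-2)) · a^(-2)    [power of a power]
= a^2·c^(-4)    [product of powers]

a^2·c^(-4)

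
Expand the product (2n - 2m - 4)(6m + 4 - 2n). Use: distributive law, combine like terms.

16mn + 16n - 4n^2 - 12m^2 - 32m - 16

(2n - 2m - 4)(6m + 4 - 2n)
= 12mn + 8n - 4n^2 - 12m^2 - 8m + 4mn - 24m - 16 + 8n    [distributive law]
= 16mn + 16n - 4n^2 - 12m^2 - 32m - 16    [combine like terms]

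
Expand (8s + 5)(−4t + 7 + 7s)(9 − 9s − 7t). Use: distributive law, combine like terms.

(8s + 5)(−4t + 7 + 7s)(9 − 9s − 7t)
= (−32st + 56s + 56s^2 − 20t + 35 + 35s)(9 − 9s − 7t)    [distributive law]
= (−32st + 91s + 56s^2 − 20t + 35)(9 − 9s − 7t)    [combine like terms]
= −288st + 288s^2t + 224st^2 + 819s − 819s^2 − 637st + 504s^2 − 504s^3 − 392s^2t − 180t + 180st + 140t^2 + 315 − 315s − 245t    [distributive law]
= −745st − 104s^2t + 224st^2 + 504s − 315s^2 − 504s^3 − 425t + 140t^2 + 315    [combine like terms]

−745st − 104s^2t + 224st^2 + 504s − 315s^2 − 504s^3 − 425t + 140t^2 + 315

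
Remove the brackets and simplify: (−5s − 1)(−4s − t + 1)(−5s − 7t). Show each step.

(−5s − 1)(−4s − t + 1)(−5s − 7t)
= (20s² + 5st − 5s + 4s + t − 1)(−5s − 7t)    [distributive law]
= (20s² + 5st − s + t − 1)(−5s − 7t)    [combine like terms]
= −100s³ − 140s²t − 25s²t − 35st² + 5s² + 7st − 5st − 7t² + 5s + 7t    [distributive law]
= −100s³ − 165s²t − 35st² + 5s² + 2st − 7t² + 5s + 7t    [combine like terms]

−100s³ − 165s²t − 35st² + 5s² + 2st − 7t² + 5s + 7t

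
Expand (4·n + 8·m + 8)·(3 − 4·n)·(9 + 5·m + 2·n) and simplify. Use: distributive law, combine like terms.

(4·n + 8·m + 8)·(3 − 4·n)·(9 + 5·m + 2·n)
= (12·n − 16·n^2 + 24·m − 32·m·n + 24 − 32·n)·(9 + 5·m + 2·n)    [distributive law]
= (−20·n − 16·n^2 + 24·m − 32·m·n + 24)·(9 + 5·m + 2·n)    [combine like terms]
= −180·n − 100·m·n − 40·n^2 − 144·n^2 − 80·m·n^2 − 32·n^3 + 216·m + 120·m^2 + 48·m·n − 288·m·n − 160·m^2·n − 64·m·n^2 + 216 + 120·m + 48·n    [distributive law]
= −132·n − 340·m·n − 184·n^2 − 144·m·n^2 − 32·n^3 + 336·m + 120·m^2 − 160·m^2·n + 216    [combine like terms]

−132·n − 340·m·n − 184·n^2 − 144·m·n^2 − 32·n^3 + 336·m + 120·m^2 − 160·m^2·n + 216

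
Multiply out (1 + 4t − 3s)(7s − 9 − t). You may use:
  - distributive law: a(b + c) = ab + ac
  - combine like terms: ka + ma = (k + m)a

34s − 9 − 37t + 31st − 4t^2 − 21s^2

(1 + 4t − 3s)(7s − 9 − t)
= 7s − 9 − t + 28st − 36t − 4t^2 − 21s^2 + 27s + 3st    [distributive law]
= 34s − 9 − 37t + 31st − 4t^2 − 21s^2    [combine like terms]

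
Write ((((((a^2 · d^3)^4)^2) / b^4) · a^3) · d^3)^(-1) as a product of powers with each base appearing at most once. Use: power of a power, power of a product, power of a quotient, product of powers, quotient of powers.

a^(-19)·b^4·d^(-27)

((((((a^2 · d^3)^4)^2) / b^4) · a^3) · d^3)^(-1)
= ((((((a^2 · d^3)^4)^2) / b^4) · a^3)^(-1)) · ((d^3)^(-1))    [power of a product]
= ((((((a^2 · d^3)^4)^2) / b^4)^(-1)) · ((a^3)^(-1))) · ((d^3)^(-1))    [power of a product]
= ((((((a^2 · d^3)^4)^2)^(-1)) / ((b^4)^(-1))) · ((a^3)^(-1))) · ((d^3)^(-1))    [power of a quotient]
= (((((a^2 · d^3)^4)^(-2)) / ((b^4)^(-1))) · ((a^3)^(-1))) · ((d^3)^(-1))    [power of a power]
= ((((a^2 · d^3)^(-8)) / ((b^4)^(-1))) · ((a^3)^(-1))) · ((d^3)^(-1))    [power of a power]
= (((((a^2)^(-8)) · ((d^3)^(-8))) / ((b^4)^(-1))) · ((a^3)^(-1))) · ((d^3)^(-1))    [power of a product]
= (((a^(-16) · ((d^3)^(-8))) / ((b^4)^(-1))) · ((a^3)^(-1))) · ((d^3)^(-1))    [power of a power]
= (((a^(-16) · d^(-24)) / ((b^4)^(-1))) · ((a^3)^(-1))) · ((d^3)^(-1))    [power of a power]
= (((a^(-16) · d^(-24)) / b^(-4)) · ((a^3)^(-1))) · ((d^3)^(-1))    [power of a power]
= (((a^(-16) · d^(-24)) / b^(-4)) · a^(-3)) · ((d^3)^(-1))    [power of a power]
= (((a^(-16) · d^(-24)) / b^(-4)) · a^(-3)) · d^(-3)    [power of a power]
= a^(-19)·b^4·d^(-27)    [quotient of powers; product of powers]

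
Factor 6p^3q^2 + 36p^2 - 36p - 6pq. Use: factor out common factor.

6p^3q^2 + 36p^2 - 36p - 6pq
= 6(p^3q^2 + 6p^2 - 6p - pq)    [factor out 6]
= 6p(p^2q^2 + 6p - 6 - q)    [factor out p]

6p(p^2q^2 + 6p - 6 - q)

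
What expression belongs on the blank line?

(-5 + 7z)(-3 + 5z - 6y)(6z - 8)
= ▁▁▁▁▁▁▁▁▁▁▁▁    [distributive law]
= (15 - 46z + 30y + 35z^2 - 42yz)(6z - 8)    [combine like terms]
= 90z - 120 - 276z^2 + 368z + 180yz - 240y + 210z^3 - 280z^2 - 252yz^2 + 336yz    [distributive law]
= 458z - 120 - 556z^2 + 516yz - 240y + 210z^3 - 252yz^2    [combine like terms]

Applying distributive law to the line above:

(15 - 25z + 30y - 21z + 35z^2 - 42yz)(6z - 8)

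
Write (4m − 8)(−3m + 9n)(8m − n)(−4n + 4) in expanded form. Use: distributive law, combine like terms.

384m^3n − 384m^3 − 1200m^2n^2 + 432m^2n + 144mn^3 + 2256mn^2 + 768m^2 − 2400mn − 288n^3 + 288n^2

(4m − 8)(−3m + 9n)(8m − n)(−4n + 4)
= (−12m^2 + 36mn + 24m − 72n)(8m − n)(−4n + 4)    [distributive law]
= (−96m^3 + 12m^2n + 288m^2n − 36mn^2 + 192m^2 − 24mn − 576mn + 72n^2)(−4n + 4)    [distributive law]
= (−96m^3 + 300m^2n − 36mn^2 + 192m^2 − 600mn + 72n^2)(−4n + 4)    [combine like terms]
= 384m^3n − 384m^3 − 1200m^2n^2 + 1200m^2n + 144mn^3 − 144mn^2 − 768m^2n + 768m^2 + 2400mn^2 − 2400mn − 288n^3 + 288n^2    [distributive law]
= 384m^3n − 384m^3 − 1200m^2n^2 + 432m^2n + 144mn^3 + 2256mn^2 + 768m^2 − 2400mn − 288n^3 + 288n^2    [combine like terms]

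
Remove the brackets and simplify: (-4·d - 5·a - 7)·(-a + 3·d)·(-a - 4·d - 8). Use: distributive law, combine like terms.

-9·a²·d + 56·a·d² + 81·a·d + 48·d³ + 180·d² - 5·a³ - 47·a² - 56·a + 168·d

(-4·d - 5·a - 7)·(-a + 3·d)·(-a - 4·d - 8)
= (4·a·d - 12·d² + 5·a² - 15·a·d + 7·a - 21·d)·(-a - 4·d - 8)    [distributive law]
= (-11·a·d - 12·d² + 5·a² + 7·a - 21·d)·(-a - 4·d - 8)    [combine like terms]
= 11·a²·d + 44·a·d² + 88·a·d + 12·a·d² + 48·d³ + 96·d² - 5·a³ - 20·a²·d - 40·a² - 7·a² - 28·a·d - 56·a + 21·a·d + 84·d² + 168·d    [distributive law]
= -9·a²·d + 56·a·d² + 81·a·d + 48·d³ + 180·d² - 5·a³ - 47·a² - 56·a + 168·d    [combine like terms]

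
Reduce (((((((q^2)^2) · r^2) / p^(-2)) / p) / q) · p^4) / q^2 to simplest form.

p^5qr^2

(((((((q^2)^2) · r^2) / p^(-2)) / p) / q) · p^4) / q^2
= (((((q^4 · r^2) / p^(-2)) / p) / q) · p^4) / q^2    [power of a power]
= p^5qr^2    [quotient of powers; product of powers]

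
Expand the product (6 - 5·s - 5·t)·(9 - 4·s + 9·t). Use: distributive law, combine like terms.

54 - 69·s + 9·t + 20·s^2 - 25·s·t - 45·t^2

(6 - 5·s - 5·t)·(9 - 4·s + 9·t)
= 54 - 24·s + 54·t - 45·s + 20·s^2 - 45·s·t - 45·t + 20·s·t - 45·t^2    [distributive law]
= 54 - 69·s + 9·t + 20·s^2 - 25·s·t - 45·t^2    [combine like terms]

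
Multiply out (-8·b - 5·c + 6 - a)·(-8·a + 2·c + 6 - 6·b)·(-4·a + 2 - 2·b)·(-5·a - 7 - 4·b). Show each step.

(-8·b - 5·c + 6 - a)·(-8·a + 2·c + 6 - 6·b)·(-4·a + 2 - 2·b)·(-5·a - 7 - 4·b)
= (64·a·b - 16·b·c - 48·b + 48·b^2 + 40·a·c - 10·c^2 - 30·c + 30·b·c - 48·a + 12·c + 36 - 36·b + 8·a^2 - 2·a·c - 6·a + 6·a·b)·(-4·a + 2 - 2·b)·(-5·a - 7 - 4·b)    [distributive law]
= (70·a·b + 14·b·c - 84·b + 48·b^2 + 38·a·c - 10·c^2 - 18·c - 54·a + 36 + 8·a^2)·(-4·a + 2 - 2·b)·(-5·a - 7 - 4·b)    [combine like terms]
= (-280·a^2·b + 140·a·b - 140·a·b^2 - 56·a·b·c + 28·b·c - 28·b^2·c + 336·a·b - 168·b + 168·b^2 - 192·a·b^2 + 96·b^2 - 96·b^3 - 152·a^2·c + 76·a·c - 76·a·b·c + 40·a·c^2 - 20·c^2 + 20·b·c^2 + 72·a·c - 36·c + 36·b·c + 216·a^2 - 108·a + 108·a·b - 144·a + 72 - 72·b - 32·a^3 + 16·a^2 - 16·a^2·b)·(-5·a - 7 - 4·b)    [distributive law]
= (-296·a^2·b + 584·a·b - 332·a·b^2 - 132·a·b·c + 64·b·c - 28·b^2·c - 240·b + 264·b^2 - 96·b^3 - 152·a^2·c + 148·a·c + 40·a·c^2 - 20·c^2 + 20·b·c^2 - 36·c + 232·a^2 - 252·a + 72 - 32·a^3)·(-5·a - 7 - 4·b)    [combine like terms]
= 1480·a^3·b + 2072·a^2·b + 1184·a^2·b^2 - 2920·a^2·b - 4088·a·b - 2336·a·b^2 + 1660·a^2·b^2 + 2324·a·b^2 + 1328·a·b^3 + 660·a^2·b·c + 924·a·b·c + 528·a·b^2·c - 320·a·b·c - 448·b·c - 256·b^2·c + 140·a·b^2·c + 196·b^2·c + 112·b^3·c + 1200·a·b + 1680·b + 960·b^2 - 1320·a·b^2 - 1848·b^2 - 1056·b^3 + 480·a·b^3 + 672·b^3 + 384·b^4 + 760·a^3·c + 1064·a^2·c + 608·a^2·b·c - 740·a^2·c - 1036·a·c - 592·a·b·c - 200·a^2·c^2 - 280·a·c^2 - 160·a·b·c^2 + 100·a·c^2 + 140·c^2 + 80·b·c^2 - 100·a·b·c^2 - 140·b·c^2 - 80·b^2·c^2 + 180·a·c + 252·c + 144·b·c - 1160·a^3 - 1624·a^2 - 928·a^2·b + 1260·a^2 + 1764·a + 1008·a·b - 360·a - 504 - 288·b + 160·a^4 + 224·a^3 + 128·a^3·b    [distributive law]
= 1608·a^3·b - 1776·a^2·b + 2844·a^2·b^2 - 1880·a·b - 1332·a·b^2 + 1808·a·b^3 + 1268·a^2·b·c + 12·a·b·c + 668·a·b^2·c - 304·b·c - 60·b^2·c + 112·b^3·c + 1392·b - 888·b^2 - 384·b^3 + 384·b^4 + 760·a^3·c + 324·a^2·c - 856·a·c - 200·a^2·c^2 - 180·a·c^2 - 260·a·b·c^2 + 140·c^2 - 60·b·c^2 - 80·b^2·c^2 + 252·c - 936·a^3 - 364·a^2 + 1404·a - 504 + 160·a^4    [combine like terms]

1608·a^3·b - 1776·a^2·b + 2844·a^2·b^2 - 1880·a·b - 1332·a·b^2 + 1808·a·b^3 + 1268·a^2·b·c + 12·a·b·c + 668·a·b^2·c - 304·b·c - 60·b^2·c + 112·b^3·c + 1392·b - 888·b^2 - 384·b^3 + 384·b^4 + 760·a^3·c + 324·a^2·c - 856·a·c - 200·a^2·c^2 - 180·a·c^2 - 260·a·b·c^2 + 140·c^2 - 60·b·c^2 - 80·b^2·c^2 + 252·c - 936·a^3 - 364·a^2 + 1404·a - 504 + 160·a^4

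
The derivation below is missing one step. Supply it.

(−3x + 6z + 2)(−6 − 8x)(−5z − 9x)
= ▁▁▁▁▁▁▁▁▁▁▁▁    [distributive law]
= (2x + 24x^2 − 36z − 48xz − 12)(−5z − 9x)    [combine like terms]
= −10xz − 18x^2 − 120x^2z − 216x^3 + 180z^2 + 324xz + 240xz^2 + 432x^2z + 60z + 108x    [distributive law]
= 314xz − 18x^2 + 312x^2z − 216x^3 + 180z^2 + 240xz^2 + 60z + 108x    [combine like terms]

Applying distributive law to the line above:

(18x + 24x^2 − 36z − 48xz − 12 − 16x)(−5z − 9x)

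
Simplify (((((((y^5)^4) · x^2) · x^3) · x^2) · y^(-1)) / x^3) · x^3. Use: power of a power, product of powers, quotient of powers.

(((((((y^5)^4) · x^2) · x^3) · x^2) · y^(-1)) / x^3) · x^3
= (((((y^20 · x^2) · x^3) · x^2) · y^(-1)) / x^3) · x^3    [power of a power]
= x^7·y^19    [quotient of powers; product of powers]

x^7·y^19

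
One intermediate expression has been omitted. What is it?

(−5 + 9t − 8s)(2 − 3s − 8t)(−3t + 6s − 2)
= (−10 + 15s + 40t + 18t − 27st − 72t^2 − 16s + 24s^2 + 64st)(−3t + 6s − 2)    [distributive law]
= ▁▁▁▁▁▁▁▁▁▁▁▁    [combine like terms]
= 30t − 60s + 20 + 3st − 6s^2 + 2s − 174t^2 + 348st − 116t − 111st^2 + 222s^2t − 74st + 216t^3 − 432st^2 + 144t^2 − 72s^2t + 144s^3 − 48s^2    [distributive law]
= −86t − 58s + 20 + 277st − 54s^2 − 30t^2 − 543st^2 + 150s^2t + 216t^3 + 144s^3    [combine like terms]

Applying combine like terms to the line above:

(−10 − s + 58t + 37st − 72t^2 + 24s^2)(−3t + 6s − 2)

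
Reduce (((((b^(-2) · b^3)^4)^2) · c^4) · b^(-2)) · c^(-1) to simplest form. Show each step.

(((((b^(-2) · b^3)^4)^2) · c^4) · b^(-2)) · c^(-1)
= ((((b^(-2) · b^3)^8) · c^4) · b^(-2)) · c^(-1)    [power of a power]
= (((((b^(-2))^8) · ((b^3)^8)) · c^4) · b^(-2)) · c^(-1)    [power of a product]
= (((b^(-16) · ((b^3)^8)) · c^4) · b^(-2)) · c^(-1)    [power of a power]
= (((b^(-16) · b^24) · c^4) · b^(-2)) · c^(-1)    [power of a power]
= ((b^8 · c^4) · b^(-2)) · c^(-1)    [product of powers]
= b^6c^3    [product of powers]

b^6c^3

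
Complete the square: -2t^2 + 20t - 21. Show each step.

-2(t - 5)^2 + 29

-2t^2 + 20t - 21
= -2(t^2 - 10t) - 21    [factor out -2 from the t-terms]
= -2(t^2 - 10t + 25 - 25) - 21    [add and subtract 25 inside the bracket]
= -2(t - 5)^2 + 50 - 21    [perfect-square identity]
= -2(t - 5)^2 + 29    [combine constants]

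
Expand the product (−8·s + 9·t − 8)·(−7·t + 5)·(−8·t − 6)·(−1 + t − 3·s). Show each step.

1722·s·t^2 − 1960·s·t^3 + 1344·s^2·t^2 + 1114·s·t + 48·s^2·t − 960·s − 720·s^2 − 934·t^3 + 504·t^4 + 144·t^2 + 526·t − 240

(−8·s + 9·t − 8)·(−7·t + 5)·(−8·t − 6)·(−1 + t − 3·s)
= (56·s·t − 40·s − 63·t^2 + 45·t + 56·t − 40)·(−8·t − 6)·(−1 + t − 3·s)    [distributive law]
= (56·s·t − 40·s − 63·t^2 + 101·t − 40)·(−8·t − 6)·(−1 + t − 3·s)    [combine like terms]
= (−448·s·t^2 − 336·s·t + 320·s·t + 240·s + 504·t^3 + 378·t^2 − 808·t^2 − 606·t + 320·t + 240)·(−1 + t − 3·s)    [distributive law]
= (−448·s·t^2 − 16·s·t + 240·s + 504·t^3 − 430·t^2 − 286·t + 240)·(−1 + t − 3·s)    [combine like terms]
= 448·s·t^2 − 448·s·t^3 + 1344·s^2·t^2 + 16·s·t − 16·s·t^2 + 48·s^2·t − 240·s + 240·s·t − 720·s^2 − 504·t^3 + 504·t^4 − 1512·s·t^3 + 430·t^2 − 430·t^3 + 1290·s·t^2 + 286·t − 286·t^2 + 858·s·t − 240 + 240·t − 720·s    [distributive law]
= 1722·s·t^2 − 1960·s·t^3 + 1344·s^2·t^2 + 1114·s·t + 48·s^2·t − 960·s − 720·s^2 − 934·t^3 + 504·t^4 + 144·t^2 + 526·t − 240    [combine like terms]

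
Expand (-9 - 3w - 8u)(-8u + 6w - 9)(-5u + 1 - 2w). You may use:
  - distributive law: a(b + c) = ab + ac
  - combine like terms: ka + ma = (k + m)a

(-9 - 3w - 8u)(-8u + 6w - 9)(-5u + 1 - 2w)
= (72u - 54w + 81 + 24uw - 18w^2 + 27w + 64u^2 - 48uw + 72u)(-5u + 1 - 2w)    [distributive law]
= (144u - 27w + 81 - 24uw - 18w^2 + 64u^2)(-5u + 1 - 2w)    [combine like terms]
= -720u^2 + 144u - 288uw + 135uw - 27w + 54w^2 - 405u + 81 - 162w + 120u^2w - 24uw + 48uw^2 + 90uw^2 - 18w^2 + 36w^3 - 320u^3 + 64u^2 - 128u^2w    [distributive law]
= -656u^2 - 261u - 177uw - 189w + 36w^2 + 81 - 8u^2w + 138uw^2 + 36w^3 - 320u^3    [combine like terms]

-656u^2 - 261u - 177uw - 189w + 36w^2 + 81 - 8u^2w + 138uw^2 + 36w^3 - 320u^3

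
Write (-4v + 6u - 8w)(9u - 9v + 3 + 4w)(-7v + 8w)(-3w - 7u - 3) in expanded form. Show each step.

(-4v + 6u - 8w)(9u - 9v + 3 + 4w)(-7v + 8w)(-3w - 7u - 3)
= (-36uv + 36v² - 12v - 16vw + 54u² - 54uv + 18u + 24uw - 72uw + 72vw - 24w - 32w²)(-7v + 8w)(-3w - 7u - 3)    [distributive law]
= (-90uv + 36v² - 12v + 56vw + 54u² + 18u - 48uw - 24w - 32w²)(-7v + 8w)(-3w - 7u - 3)    [combine like terms]
= (630uv² - 720uvw - 252v³ + 288v²w + 84v² - 96vw - 392v²w + 448vw² - 378u²v + 432u²w - 126uv + 144uw + 336uvw - 384uw² + 168vw - 192w² + 224vw² - 256w³)(-3w - 7u - 3)    [distributive law]
= (630uv² - 384uvw - 252v³ - 104v²w + 84v² + 72vw + 672vw² - 378u²v + 432u²w - 126uv + 144uw - 384uw² - 192w² - 256w³)(-3w - 7u - 3)    [combine like terms]
= -1890uv²w - 4410u²v² - 1890uv² + 1152uvw² + 2688u²vw + 1152uvw + 756v³w + 1764uv³ + 756v³ + 312v²w² + 728uv²w + 312v²w - 252v²w - 588uv² - 252v² - 216vw² - 504uvw - 216vw - 2016vw³ - 4704uvw² - 2016vw² + 1134u²vw + 2646u³v + 1134u²v - 1296u²w² - 3024u³w - 1296u²w + 378uvw + 882u²v + 378uv - 432uw² - 1008u²w - 432uw + 1152uw³ + 2688u²w² + 1152uw² + 576w³ + 1344uw² + 576w² + 768w⁴ + 1792uw³ + 768w³    [distributive law]
= -1162uv²w - 4410u²v² - 2478uv² - 3552uvw² + 3822u²vw + 1026uvw + 756v³w + 1764uv³ + 756v³ + 312v²w² + 60v²w - 252v² - 2232vw² - 216vw - 2016vw³ + 2646u³v + 2016u²v + 1392u²w² - 3024u³w - 2304u²w + 378uv + 2064uw² - 432uw + 2944uw³ + 1344w³ + 576w² + 768w⁴    [combine like terms]

-1162uv²w - 4410u²v² - 2478uv² - 3552uvw² + 3822u²vw + 1026uvw + 756v³w + 1764uv³ + 756v³ + 312v²w² + 60v²w - 252v² - 2232vw² - 216vw - 2016vw³ + 2646u³v + 2016u²v + 1392u²w² - 3024u³w - 2304u²w + 378uv + 2064uw² - 432uw + 2944uw³ + 1344w³ + 576w² + 768w⁴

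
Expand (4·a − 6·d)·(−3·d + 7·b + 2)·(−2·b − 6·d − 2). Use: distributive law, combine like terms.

(4·a − 6·d)·(−3·d + 7·b + 2)·(−2·b − 6·d − 2)
= (−12·a·d + 28·a·b + 8·a + 18·d^2 − 42·b·d − 12·d)·(−2·b − 6·d − 2)    [distributive law]
= 24·a·b·d + 72·a·d^2 + 24·a·d − 56·a·b^2 − 168·a·b·d − 56·a·b − 16·a·b − 48·a·d − 16·a − 36·b·d^2 − 108·d^3 − 36·d^2 + 84·b^2·d + 252·b·d^2 + 84·b·d + 24·b·d + 72·d^2 + 24·d    [distributive law]
= −144·a·b·d + 72·a·d^2 − 24·a·d − 56·a·b^2 − 72·a·b − 16·a + 216·b·d^2 − 108·d^3 + 36·d^2 + 84·b^2·d + 108·b·d + 24·d    [combine like terms]

−144·a·b·d + 72·a·d^2 − 24·a·d − 56·a·b^2 − 72·a·b − 16·a + 216·b·d^2 − 108·d^3 + 36·d^2 + 84·b^2·d + 108·b·d + 24·d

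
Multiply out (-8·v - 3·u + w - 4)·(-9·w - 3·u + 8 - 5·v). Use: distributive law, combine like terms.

(-8·v - 3·u + w - 4)·(-9·w - 3·u + 8 - 5·v)
= 72·v·w + 24·u·v - 64·v + 40·v² + 27·u·w + 9·u² - 24·u + 15·u·v - 9·w² - 3·u·w + 8·w - 5·v·w + 36·w + 12·u - 32 + 20·v    [distributive law]
= 67·v·w + 39·u·v - 44·v + 40·v² + 24·u·w + 9·u² - 12·u - 9·w² + 44·w - 32    [combine like terms]

67·v·w + 39·u·v - 44·v + 40·v² + 24·u·w + 9·u² - 12·u - 9·w² + 44·w - 32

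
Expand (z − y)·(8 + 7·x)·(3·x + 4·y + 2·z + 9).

87·x·z + 16·y·z + 16·z^2 + 72·z + 21·x^2·z + 14·x·y·z + 14·x·z^2 − 87·x·y − 32·y^2 − 72·y − 21·x^2·y − 28·x·y^2

(z − y)·(8 + 7·x)·(3·x + 4·y + 2·z + 9)
= (8·z + 7·x·z − 8·y − 7·x·y)·(3·x + 4·y + 2·z + 9)    [distributive law]
= 24·x·z + 32·y·z + 16·z^2 + 72·z + 21·x^2·z + 28·x·y·z + 14·x·z^2 + 63·x·z − 24·x·y − 32·y^2 − 16·y·z − 72·y − 21·x^2·y − 28·x·y^2 − 14·x·y·z − 63·x·y    [distributive law]
= 87·x·z + 16·y·z + 16·z^2 + 72·z + 21·x^2·z + 14·x·y·z + 14·x·z^2 − 87·x·y − 32·y^2 − 72·y − 21·x^2·y − 28·x·y^2    [combine like terms]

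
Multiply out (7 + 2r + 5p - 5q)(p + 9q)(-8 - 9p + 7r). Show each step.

(7 + 2r + 5p - 5q)(p + 9q)(-8 - 9p + 7r)
= (7p + 63q + 2pr + 18qr + 5p² + 45pq - 5pq - 45q²)(-8 - 9p + 7r)    [distributive law]
= (7p + 63q + 2pr + 18qr + 5p² + 40pq - 45q²)(-8 - 9p + 7r)    [combine like terms]
= -56p - 63p² + 49pr - 504q - 567pq + 441qr - 16pr - 18p²r + 14pr² - 144qr - 162pqr + 126qr² - 40p² - 45p³ + 35p²r - 320pq - 360p²q + 280pqr + 360q² + 405pq² - 315q²r    [distributive law]
= -56p - 103p² + 33pr - 504q - 887pq + 297qr + 17p²r + 14pr² + 118pqr + 126qr² - 45p³ - 360p²q + 360q² + 405pq² - 315q²r    [combine like terms]

-56p - 103p² + 33pr - 504q - 887pq + 297qr + 17p²r + 14pr² + 118pqr + 126qr² - 45p³ - 360p²q + 360q² + 405pq² - 315q²r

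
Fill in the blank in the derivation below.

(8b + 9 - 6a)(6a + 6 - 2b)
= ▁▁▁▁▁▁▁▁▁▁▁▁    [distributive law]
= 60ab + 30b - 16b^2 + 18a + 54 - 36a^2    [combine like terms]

By distributive law:

48ab + 48b - 16b^2 + 54a + 54 - 18b - 36a^2 - 36a + 12ab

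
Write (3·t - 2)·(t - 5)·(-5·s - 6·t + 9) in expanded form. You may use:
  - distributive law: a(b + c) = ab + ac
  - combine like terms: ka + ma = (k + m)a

-15·s·t^2 - 18·t^3 + 129·t^2 + 85·s·t - 213·t - 50·s + 90

(3·t - 2)·(t - 5)·(-5·s - 6·t + 9)
= (3·t^2 - 15·t - 2·t + 10)·(-5·s - 6·t + 9)    [distributive law]
= (3·t^2 - 17·t + 10)·(-5·s - 6·t + 9)    [combine like terms]
= -15·s·t^2 - 18·t^3 + 27·t^2 + 85·s·t + 102·t^2 - 153·t - 50·s - 60·t + 90    [distributive law]
= -15·s·t^2 - 18·t^3 + 129·t^2 + 85·s·t - 213·t - 50·s + 90    [combine like terms]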